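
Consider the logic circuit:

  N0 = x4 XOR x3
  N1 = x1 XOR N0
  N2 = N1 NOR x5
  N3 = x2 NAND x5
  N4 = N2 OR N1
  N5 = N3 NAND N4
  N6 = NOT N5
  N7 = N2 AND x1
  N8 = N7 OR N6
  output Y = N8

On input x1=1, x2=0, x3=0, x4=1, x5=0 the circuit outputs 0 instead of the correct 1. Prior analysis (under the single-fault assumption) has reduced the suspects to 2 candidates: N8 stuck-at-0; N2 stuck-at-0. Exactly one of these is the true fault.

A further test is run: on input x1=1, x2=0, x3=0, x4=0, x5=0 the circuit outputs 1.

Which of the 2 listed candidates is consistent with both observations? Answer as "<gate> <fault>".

Evaluate each candidate on input x1=1, x2=0, x3=0, x4=0, x5=0:
  N8 stuck-at-0: N0=0, N1=1, N2=0, N3=1, N4=1, N5=0, N6=1, N7=0, N8=0 [stuck-at-0] → 0 — eliminated
  N2 stuck-at-0: N0=0, N1=1, N2=0 [stuck-at-0], N3=1, N4=1, N5=0, N6=1, N7=0, N8=1 → 1 — matches
Only N2 stuck-at-0 reproduces the observed 1.

N2 stuck-at-0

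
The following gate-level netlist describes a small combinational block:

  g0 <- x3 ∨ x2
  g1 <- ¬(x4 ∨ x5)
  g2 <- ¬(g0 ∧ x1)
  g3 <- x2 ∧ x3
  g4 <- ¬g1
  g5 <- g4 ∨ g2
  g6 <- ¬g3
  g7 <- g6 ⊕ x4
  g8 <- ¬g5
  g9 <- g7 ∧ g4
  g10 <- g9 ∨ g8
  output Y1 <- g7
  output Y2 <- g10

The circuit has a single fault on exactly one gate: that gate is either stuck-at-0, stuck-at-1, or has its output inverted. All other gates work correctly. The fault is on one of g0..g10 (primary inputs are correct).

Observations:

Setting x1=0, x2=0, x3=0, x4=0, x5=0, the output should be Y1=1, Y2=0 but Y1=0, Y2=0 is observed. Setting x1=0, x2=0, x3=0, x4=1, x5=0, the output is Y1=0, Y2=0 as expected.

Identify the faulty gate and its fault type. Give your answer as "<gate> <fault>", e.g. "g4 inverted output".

g7 stuck-at-0

Fault-free values for test 1 (x1=0, x2=0, x3=0, x4=0, x5=0): g0=0, g1=1, g2=1, g3=0, g4=0, g5=1, g6=1, g7=1, g8=0, g9=0, g10=0, giving Y1=1, Y2=0. Observed Y1=0, Y2=0.
Test 1: faults giving observed Y1=0, Y2=0 are {g3 stuck-at-1, g3 inverted output, g6 stuck-at-0, g6 inverted output, g7 stuck-at-0, g7 inverted output}.
Test 2 (x1=0, x2=0, x3=0, x4=1, x5=0): fault-free g0=0, g1=0, g2=1, g3=0, g4=1, g5=1, g6=1, g7=0, g8=0, g9=0, g10=0 → Y1=0, Y2=0; observed Y1=0, Y2=0. Eliminates g3 stuck-at-1, g3 inverted output, g6 stuck-at-0, g6 inverted output, g7 inverted output.
Only g7 stuck-at-0 is consistent with every test.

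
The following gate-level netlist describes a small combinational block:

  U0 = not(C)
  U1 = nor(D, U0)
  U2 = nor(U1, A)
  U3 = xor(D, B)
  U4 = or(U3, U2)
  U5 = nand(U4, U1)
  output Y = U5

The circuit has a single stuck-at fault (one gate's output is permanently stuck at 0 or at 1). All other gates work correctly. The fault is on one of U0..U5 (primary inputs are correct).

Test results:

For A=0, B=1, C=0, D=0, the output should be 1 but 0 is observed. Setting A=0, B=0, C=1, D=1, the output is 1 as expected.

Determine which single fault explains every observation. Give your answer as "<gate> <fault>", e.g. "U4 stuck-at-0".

U0 stuck-at-0

Fault-free values for test 1 (A=0, B=1, C=0, D=0): U0=1, U1=0, U2=1, U3=1, U4=1, U5=1, giving Y=1. Observed 0.
Test 1: faults giving observed 0 are {U0 stuck-at-0, U1 stuck-at-1, U5 stuck-at-0}.
Test 2 (A=0, B=0, C=1, D=1): fault-free U0=0, U1=0, U2=1, U3=1, U4=1, U5=1 → 1; observed 1. Eliminates U1 stuck-at-1, U5 stuck-at-0.
Only U0 stuck-at-0 is consistent with every test.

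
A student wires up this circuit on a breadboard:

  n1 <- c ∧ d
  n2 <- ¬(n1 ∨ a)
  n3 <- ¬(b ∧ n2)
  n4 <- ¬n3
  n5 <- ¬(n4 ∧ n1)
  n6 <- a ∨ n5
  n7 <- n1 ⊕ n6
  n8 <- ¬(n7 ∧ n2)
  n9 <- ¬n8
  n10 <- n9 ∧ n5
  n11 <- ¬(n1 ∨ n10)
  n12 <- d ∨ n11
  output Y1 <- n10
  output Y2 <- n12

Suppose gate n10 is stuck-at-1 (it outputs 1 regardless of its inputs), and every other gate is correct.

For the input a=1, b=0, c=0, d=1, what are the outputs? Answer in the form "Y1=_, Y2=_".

Y1=1, Y2=1

Propagate with n10 forced: n1=0, n2=0, n3=1, n4=0, n5=1, n6=1, n7=1, n8=1, n9=0, n10=1 [stuck-at-1], n11=0, n12=1.
So the outputs are Y1=1, Y2=1. (Without the fault they would be Y1=0, Y2=1.)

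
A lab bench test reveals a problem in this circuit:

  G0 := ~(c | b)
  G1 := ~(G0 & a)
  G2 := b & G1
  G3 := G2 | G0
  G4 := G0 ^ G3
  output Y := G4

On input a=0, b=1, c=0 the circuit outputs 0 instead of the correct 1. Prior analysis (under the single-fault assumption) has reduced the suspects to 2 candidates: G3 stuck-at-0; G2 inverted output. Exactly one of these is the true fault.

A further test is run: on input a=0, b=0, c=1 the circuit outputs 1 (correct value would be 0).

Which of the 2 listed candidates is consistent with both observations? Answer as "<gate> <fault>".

G2 inverted output

Evaluate each candidate on input a=0, b=0, c=1:
  G3 stuck-at-0: G0=0, G1=1, G2=0, G3=0 [stuck-at-0], G4=0 → 0 — eliminated
  G2 inverted output: G0=0, G1=1, G2=1 [inverted output], G3=1, G4=1 → 1 — matches
Only G2 inverted output reproduces the observed 1.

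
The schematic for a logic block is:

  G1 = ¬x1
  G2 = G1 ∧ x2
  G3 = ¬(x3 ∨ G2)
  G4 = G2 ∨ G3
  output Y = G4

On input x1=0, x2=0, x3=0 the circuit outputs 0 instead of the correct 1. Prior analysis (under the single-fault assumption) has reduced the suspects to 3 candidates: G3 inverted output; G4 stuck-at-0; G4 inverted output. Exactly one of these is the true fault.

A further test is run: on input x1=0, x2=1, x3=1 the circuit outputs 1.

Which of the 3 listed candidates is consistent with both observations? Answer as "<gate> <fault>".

G3 inverted output

Evaluate each candidate on input x1=0, x2=1, x3=1:
  G3 inverted output: G1=1, G2=1, G3=1 [inverted output], G4=1 → 1 — matches
  G4 stuck-at-0: G1=1, G2=1, G3=0, G4=0 [stuck-at-0] → 0 — eliminated
  G4 inverted output: G1=1, G2=1, G3=0, G4=0 [inverted output] → 0 — eliminated
Only G3 inverted output reproduces the observed 1.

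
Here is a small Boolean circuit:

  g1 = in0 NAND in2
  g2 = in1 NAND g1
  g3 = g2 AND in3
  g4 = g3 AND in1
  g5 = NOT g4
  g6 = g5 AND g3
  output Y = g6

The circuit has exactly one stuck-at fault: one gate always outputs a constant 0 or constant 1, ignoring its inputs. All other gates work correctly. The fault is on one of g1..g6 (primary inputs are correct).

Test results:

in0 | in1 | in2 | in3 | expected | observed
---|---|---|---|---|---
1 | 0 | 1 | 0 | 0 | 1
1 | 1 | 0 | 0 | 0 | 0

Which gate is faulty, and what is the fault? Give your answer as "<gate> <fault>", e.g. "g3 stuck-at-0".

g3 stuck-at-1

Fault-free values for test 1 (in0=1, in1=0, in2=1, in3=0): g1=0, g2=1, g3=0, g4=0, g5=1, g6=0, giving Y=0. Observed 1.
Test 1: faults giving observed 1 are {g3 stuck-at-1, g6 stuck-at-1}.
Test 2 (in0=1, in1=1, in2=0, in3=0): fault-free g1=1, g2=0, g3=0, g4=0, g5=1, g6=0 → 0; observed 0. Eliminates g6 stuck-at-1.
Only g3 stuck-at-1 is consistent with every test.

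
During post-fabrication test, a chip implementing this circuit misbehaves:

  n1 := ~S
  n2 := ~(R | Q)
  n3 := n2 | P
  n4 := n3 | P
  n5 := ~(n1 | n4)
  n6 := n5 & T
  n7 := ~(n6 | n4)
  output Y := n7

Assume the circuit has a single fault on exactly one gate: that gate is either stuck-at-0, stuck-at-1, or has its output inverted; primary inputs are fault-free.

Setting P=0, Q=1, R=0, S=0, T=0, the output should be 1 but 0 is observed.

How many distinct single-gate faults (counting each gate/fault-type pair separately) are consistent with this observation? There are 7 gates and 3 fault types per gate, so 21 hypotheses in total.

Fault-free: n1=1, n2=0, n3=0, n4=0, n5=0, n6=0, n7=1 → 1. Observed 0.
  n1: none of the 3 fault types match ✗
  n2: stuck-at-1, inverted output ✓; others ✗
  n3: stuck-at-1, inverted output ✓; others ✗
  n4: stuck-at-1, inverted output ✓; others ✗
  n5: none of the 3 fault types match ✗
  n6: stuck-at-1, inverted output ✓; others ✗
  n7: stuck-at-0, inverted output ✓; others ✗
Consistent faults: {n2 stuck-at-1, n2 inverted output, n3 stuck-at-1, n3 inverted output, n4 stuck-at-1, n4 inverted output, n6 stuck-at-1, n6 inverted output, n7 stuck-at-0, n7 inverted output} — 10 in all.

10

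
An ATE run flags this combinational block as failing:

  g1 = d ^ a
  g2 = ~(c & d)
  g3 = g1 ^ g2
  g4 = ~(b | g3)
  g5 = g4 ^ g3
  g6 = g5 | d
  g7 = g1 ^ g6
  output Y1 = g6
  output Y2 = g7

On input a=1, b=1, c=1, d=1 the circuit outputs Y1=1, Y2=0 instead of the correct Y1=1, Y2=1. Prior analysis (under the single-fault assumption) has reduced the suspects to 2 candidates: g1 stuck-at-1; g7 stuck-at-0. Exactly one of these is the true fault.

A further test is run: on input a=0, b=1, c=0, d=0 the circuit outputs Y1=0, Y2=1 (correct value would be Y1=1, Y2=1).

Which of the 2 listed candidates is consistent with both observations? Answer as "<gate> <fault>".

g1 stuck-at-1

Evaluate each candidate on input a=0, b=1, c=0, d=0:
  g1 stuck-at-1: g1=1 [stuck-at-1], g2=1, g3=0, g4=0, g5=0, g6=0, g7=1 → Y1=0, Y2=1 — matches
  g7 stuck-at-0: g1=0, g2=1, g3=1, g4=0, g5=1, g6=1, g7=0 [stuck-at-0] → Y1=1, Y2=0 — eliminated
Only g1 stuck-at-1 reproduces the observed Y1=0, Y2=1.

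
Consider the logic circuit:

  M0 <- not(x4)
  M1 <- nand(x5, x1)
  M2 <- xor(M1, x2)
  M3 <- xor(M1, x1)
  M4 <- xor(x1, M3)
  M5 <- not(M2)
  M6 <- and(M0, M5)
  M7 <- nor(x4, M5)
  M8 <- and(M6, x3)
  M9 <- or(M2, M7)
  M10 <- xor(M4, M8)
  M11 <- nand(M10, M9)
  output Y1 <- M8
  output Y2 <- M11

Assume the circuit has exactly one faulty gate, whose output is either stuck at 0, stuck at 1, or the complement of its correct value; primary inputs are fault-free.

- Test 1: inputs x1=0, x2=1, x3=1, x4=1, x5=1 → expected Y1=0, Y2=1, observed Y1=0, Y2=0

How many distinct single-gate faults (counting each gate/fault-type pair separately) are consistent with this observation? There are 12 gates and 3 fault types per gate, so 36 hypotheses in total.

Fault-free: M0=0, M1=1, M2=0, M3=1, M4=1, M5=1, M6=0, M7=0, M8=0, M9=0, M10=1, M11=1 → Y1=0, Y2=1. Observed Y1=0, Y2=0.
  M0: none of the 3 fault types match ✗
  M1: none of the 3 fault types match ✗
  M2: stuck-at-1, inverted output ✓; others ✗
  M3: none of the 3 fault types match ✗
  M4: none of the 3 fault types match ✗
  M5: none of the 3 fault types match ✗
  M6: none of the 3 fault types match ✗
  M7: stuck-at-1, inverted output ✓; others ✗
  M8: none of the 3 fault types match ✗
  M9: stuck-at-1, inverted output ✓; others ✗
  M10: none of the 3 fault types match ✗
  M11: stuck-at-0, inverted output ✓; others ✗
Consistent faults: {M2 stuck-at-1, M2 inverted output, M7 stuck-at-1, M7 inverted output, M9 stuck-at-1, M9 inverted output, M11 stuck-at-0, M11 inverted output} — 8 in all.

8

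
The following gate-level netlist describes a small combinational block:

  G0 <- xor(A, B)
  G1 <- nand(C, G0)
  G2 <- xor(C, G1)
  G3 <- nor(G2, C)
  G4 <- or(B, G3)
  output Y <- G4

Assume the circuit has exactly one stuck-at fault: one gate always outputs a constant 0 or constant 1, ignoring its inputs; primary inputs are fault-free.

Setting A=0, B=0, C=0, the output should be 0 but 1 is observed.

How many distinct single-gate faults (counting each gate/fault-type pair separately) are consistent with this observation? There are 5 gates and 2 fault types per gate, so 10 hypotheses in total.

Fault-free: G0=0, G1=1, G2=1, G3=0, G4=0 → 0. Observed 1.
  G0 stuck-at-0: output 0 ✗
  G0 stuck-at-1: output 0 ✗
  G1 stuck-at-0: output 1 ✓
  G1 stuck-at-1: output 0 ✗
  G2 stuck-at-0: output 1 ✓
  G2 stuck-at-1: output 0 ✗
  G3 stuck-at-0: output 0 ✗
  G3 stuck-at-1: output 1 ✓
  G4 stuck-at-0: output 0 ✗
  G4 stuck-at-1: output 1 ✓
Consistent faults: {G1 stuck-at-0, G2 stuck-at-0, G3 stuck-at-1, G4 stuck-at-1} — 4 in all.

4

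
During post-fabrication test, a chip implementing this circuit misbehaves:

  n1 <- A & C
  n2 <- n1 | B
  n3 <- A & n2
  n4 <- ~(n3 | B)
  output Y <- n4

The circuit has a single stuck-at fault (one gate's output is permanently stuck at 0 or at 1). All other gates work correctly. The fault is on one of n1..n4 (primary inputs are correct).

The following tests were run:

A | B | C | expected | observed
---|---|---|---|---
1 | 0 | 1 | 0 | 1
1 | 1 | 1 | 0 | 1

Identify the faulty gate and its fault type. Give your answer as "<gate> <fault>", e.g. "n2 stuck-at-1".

Fault-free values for test 1 (A=1, B=0, C=1): n1=1, n2=1, n3=1, n4=0, giving Y=0. Observed 1.
Test 1: faults giving observed 1 are {n1 stuck-at-0, n2 stuck-at-0, n3 stuck-at-0, n4 stuck-at-1}.
Test 2 (A=1, B=1, C=1): fault-free n1=1, n2=1, n3=1, n4=0 → 0; observed 1. Eliminates n1 stuck-at-0, n2 stuck-at-0, n3 stuck-at-0.
Only n4 stuck-at-1 is consistent with every test.

n4 stuck-at-1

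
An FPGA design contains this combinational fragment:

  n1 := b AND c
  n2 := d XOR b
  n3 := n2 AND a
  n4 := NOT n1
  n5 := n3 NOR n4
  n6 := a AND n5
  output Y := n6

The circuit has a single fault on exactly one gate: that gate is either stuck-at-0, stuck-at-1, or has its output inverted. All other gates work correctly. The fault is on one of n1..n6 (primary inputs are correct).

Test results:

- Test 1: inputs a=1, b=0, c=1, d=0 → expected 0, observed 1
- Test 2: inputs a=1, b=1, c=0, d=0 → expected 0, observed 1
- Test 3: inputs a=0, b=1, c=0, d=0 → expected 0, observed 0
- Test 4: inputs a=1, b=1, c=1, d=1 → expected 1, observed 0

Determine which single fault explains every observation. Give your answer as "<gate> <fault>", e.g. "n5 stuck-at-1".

n5 inverted output

Fault-free values for test 1 (a=1, b=0, c=1, d=0): n1=0, n2=0, n3=0, n4=1, n5=0, n6=0, giving Y=0. Observed 1.
Test 1: faults giving observed 1 are {n1 stuck-at-1, n1 inverted output, n4 stuck-at-0, n4 inverted output, n5 stuck-at-1, n5 inverted output, n6 stuck-at-1, n6 inverted output}.
Test 2 (a=1, b=1, c=0, d=0): fault-free n1=0, n2=1, n3=1, n4=1, n5=0, n6=0 → 0; observed 1. Eliminates n1 stuck-at-1, n1 inverted output, n4 stuck-at-0, n4 inverted output.
Test 3 (a=0, b=1, c=0, d=0): fault-free n1=0, n2=1, n3=0, n4=1, n5=0, n6=0 → 0; observed 0. Eliminates n6 stuck-at-1, n6 inverted output.
Test 4 (a=1, b=1, c=1, d=1): fault-free n1=1, n2=0, n3=0, n4=0, n5=1, n6=1 → 1; observed 0. Eliminates n5 stuck-at-1.
Only n5 inverted output is consistent with every test.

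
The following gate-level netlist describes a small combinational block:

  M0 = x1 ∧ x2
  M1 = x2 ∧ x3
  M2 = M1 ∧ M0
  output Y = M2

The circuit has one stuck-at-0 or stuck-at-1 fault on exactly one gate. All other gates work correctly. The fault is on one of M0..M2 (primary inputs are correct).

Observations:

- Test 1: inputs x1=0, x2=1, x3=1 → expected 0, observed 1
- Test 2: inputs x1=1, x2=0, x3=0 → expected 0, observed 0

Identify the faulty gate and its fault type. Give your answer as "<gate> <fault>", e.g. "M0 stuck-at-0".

Fault-free values for test 1 (x1=0, x2=1, x3=1): M0=0, M1=1, M2=0, giving Y=0. Observed 1.
Test 1: faults giving observed 1 are {M0 stuck-at-1, M2 stuck-at-1}.
Test 2 (x1=1, x2=0, x3=0): fault-free M0=0, M1=0, M2=0 → 0; observed 0. Eliminates M2 stuck-at-1.
Only M0 stuck-at-1 is consistent with every test.

M0 stuck-at-1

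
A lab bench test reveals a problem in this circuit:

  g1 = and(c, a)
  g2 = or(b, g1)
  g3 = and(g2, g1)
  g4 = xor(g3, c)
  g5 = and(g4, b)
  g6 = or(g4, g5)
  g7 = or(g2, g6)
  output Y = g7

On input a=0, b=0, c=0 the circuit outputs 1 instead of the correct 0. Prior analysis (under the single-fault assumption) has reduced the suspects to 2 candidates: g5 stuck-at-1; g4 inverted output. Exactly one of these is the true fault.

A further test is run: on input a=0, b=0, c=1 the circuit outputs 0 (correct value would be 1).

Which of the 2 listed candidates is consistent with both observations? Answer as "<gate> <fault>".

g4 inverted output

Evaluate each candidate on input a=0, b=0, c=1:
  g5 stuck-at-1: g1=0, g2=0, g3=0, g4=1, g5=1 [stuck-at-1], g6=1, g7=1 → 1 — eliminated
  g4 inverted output: g1=0, g2=0, g3=0, g4=0 [inverted output], g5=0, g6=0, g7=0 → 0 — matches
Only g4 inverted output reproduces the observed 0.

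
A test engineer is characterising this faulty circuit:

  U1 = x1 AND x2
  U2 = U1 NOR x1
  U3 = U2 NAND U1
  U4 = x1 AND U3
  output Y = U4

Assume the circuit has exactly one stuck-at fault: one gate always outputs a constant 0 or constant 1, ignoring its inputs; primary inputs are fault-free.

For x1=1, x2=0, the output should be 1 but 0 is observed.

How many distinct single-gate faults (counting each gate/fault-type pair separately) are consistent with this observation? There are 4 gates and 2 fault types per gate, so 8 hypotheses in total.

Fault-free: U1=0, U2=0, U3=1, U4=1 → 1. Observed 0.
  U1 stuck-at-0: output 1 ✗
  U1 stuck-at-1: output 1 ✗
  U2 stuck-at-0: output 1 ✗
  U2 stuck-at-1: output 1 ✗
  U3 stuck-at-0: output 0 ✓
  U3 stuck-at-1: output 1 ✗
  U4 stuck-at-0: output 0 ✓
  U4 stuck-at-1: output 1 ✗
Consistent faults: {U3 stuck-at-0, U4 stuck-at-0} — 2 in all.

2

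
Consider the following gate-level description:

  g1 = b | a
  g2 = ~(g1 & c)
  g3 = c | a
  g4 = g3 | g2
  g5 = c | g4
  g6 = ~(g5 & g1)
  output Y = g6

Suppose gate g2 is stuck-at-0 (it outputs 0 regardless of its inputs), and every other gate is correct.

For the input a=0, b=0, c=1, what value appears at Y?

Propagate with g2 forced: g1=0, g2=0 [stuck-at-0], g3=1, g4=1, g5=1, g6=1.
So Y = 1. (Same as the fault-free value — the fault is masked on this input.)

1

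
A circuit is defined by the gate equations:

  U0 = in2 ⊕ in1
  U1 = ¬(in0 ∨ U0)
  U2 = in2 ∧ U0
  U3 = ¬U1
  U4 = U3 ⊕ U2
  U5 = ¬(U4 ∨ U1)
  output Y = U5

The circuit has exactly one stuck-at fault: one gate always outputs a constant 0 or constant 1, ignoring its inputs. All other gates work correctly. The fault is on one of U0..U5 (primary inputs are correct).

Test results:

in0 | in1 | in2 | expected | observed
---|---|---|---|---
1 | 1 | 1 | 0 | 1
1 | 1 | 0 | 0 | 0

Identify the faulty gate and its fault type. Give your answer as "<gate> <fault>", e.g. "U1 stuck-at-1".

U0 stuck-at-1

Fault-free values for test 1 (in0=1, in1=1, in2=1): U0=0, U1=0, U2=0, U3=1, U4=1, U5=0, giving Y=0. Observed 1.
Test 1: faults giving observed 1 are {U0 stuck-at-1, U2 stuck-at-1, U3 stuck-at-0, U4 stuck-at-0, U5 stuck-at-1}.
Test 2 (in0=1, in1=1, in2=0): fault-free U0=1, U1=0, U2=0, U3=1, U4=1, U5=0 → 0; observed 0. Eliminates U2 stuck-at-1, U3 stuck-at-0, U4 stuck-at-0, U5 stuck-at-1.
Only U0 stuck-at-1 is consistent with every test.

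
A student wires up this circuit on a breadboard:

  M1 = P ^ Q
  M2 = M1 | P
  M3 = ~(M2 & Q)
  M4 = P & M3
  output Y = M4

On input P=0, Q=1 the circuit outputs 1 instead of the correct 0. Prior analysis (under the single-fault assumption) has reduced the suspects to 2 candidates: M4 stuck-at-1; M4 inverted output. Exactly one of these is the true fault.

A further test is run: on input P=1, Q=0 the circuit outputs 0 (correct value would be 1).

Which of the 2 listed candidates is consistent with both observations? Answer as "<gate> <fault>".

M4 inverted output

Evaluate each candidate on input P=1, Q=0:
  M4 stuck-at-1: M1=1, M2=1, M3=1, M4=1 [stuck-at-1] → 1 — eliminated
  M4 inverted output: M1=1, M2=1, M3=1, M4=0 [inverted output] → 0 — matches
Only M4 inverted output reproduces the observed 0.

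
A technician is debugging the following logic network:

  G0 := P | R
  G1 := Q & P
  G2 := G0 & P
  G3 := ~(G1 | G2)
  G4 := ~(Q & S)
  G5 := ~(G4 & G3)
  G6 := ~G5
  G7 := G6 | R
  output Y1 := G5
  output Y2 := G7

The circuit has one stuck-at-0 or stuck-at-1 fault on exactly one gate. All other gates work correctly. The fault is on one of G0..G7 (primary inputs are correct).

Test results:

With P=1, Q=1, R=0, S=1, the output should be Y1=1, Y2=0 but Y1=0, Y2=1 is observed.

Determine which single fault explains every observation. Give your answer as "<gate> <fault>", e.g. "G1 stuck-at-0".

G5 stuck-at-0

Fault-free values for test 1 (P=1, Q=1, R=0, S=1): G0=1, G1=1, G2=1, G3=0, G4=0, G5=1, G6=0, G7=0, giving Y1=1, Y2=0. Observed Y1=0, Y2=1.
Test 1: faults giving observed Y1=0, Y2=1 are {G5 stuck-at-0}.
Only G5 stuck-at-0 is consistent with every test.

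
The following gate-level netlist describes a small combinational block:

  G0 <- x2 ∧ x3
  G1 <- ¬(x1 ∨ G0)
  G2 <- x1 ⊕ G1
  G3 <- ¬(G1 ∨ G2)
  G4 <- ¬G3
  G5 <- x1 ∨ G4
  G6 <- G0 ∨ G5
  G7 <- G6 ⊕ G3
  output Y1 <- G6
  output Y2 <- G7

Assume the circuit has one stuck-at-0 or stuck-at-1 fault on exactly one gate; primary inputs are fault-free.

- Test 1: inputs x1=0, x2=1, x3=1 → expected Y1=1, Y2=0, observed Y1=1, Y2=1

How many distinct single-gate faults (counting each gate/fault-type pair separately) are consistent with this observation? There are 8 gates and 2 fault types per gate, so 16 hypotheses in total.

5

Fault-free: G0=1, G1=0, G2=0, G3=1, G4=0, G5=0, G6=1, G7=0 → Y1=1, Y2=0. Observed Y1=1, Y2=1.
  G0: stuck-at-0 ✓; others ✗
  G1: stuck-at-1 ✓; others ✗
  G2: stuck-at-1 ✓; others ✗
  G3: stuck-at-0 ✓; others ✗
  G4: none of the 2 fault types match ✗
  G5: none of the 2 fault types match ✗
  G6: none of the 2 fault types match ✗
  G7: stuck-at-1 ✓; others ✗
Consistent faults: {G0 stuck-at-0, G1 stuck-at-1, G2 stuck-at-1, G3 stuck-at-0, G7 stuck-at-1} — 5 in all.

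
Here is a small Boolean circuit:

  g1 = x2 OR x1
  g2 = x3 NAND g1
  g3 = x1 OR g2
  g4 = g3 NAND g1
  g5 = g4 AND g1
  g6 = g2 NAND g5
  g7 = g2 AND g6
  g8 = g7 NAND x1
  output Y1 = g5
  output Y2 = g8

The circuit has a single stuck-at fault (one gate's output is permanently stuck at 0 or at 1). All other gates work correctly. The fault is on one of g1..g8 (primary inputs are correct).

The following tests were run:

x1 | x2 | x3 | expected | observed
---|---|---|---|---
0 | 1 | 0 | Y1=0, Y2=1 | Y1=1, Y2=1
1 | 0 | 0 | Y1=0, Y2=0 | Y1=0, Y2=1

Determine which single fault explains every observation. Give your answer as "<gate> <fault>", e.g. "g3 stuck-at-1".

g2 stuck-at-0

Fault-free values for test 1 (x1=0, x2=1, x3=0): g1=1, g2=1, g3=1, g4=0, g5=0, g6=1, g7=1, g8=1, giving Y1=0, Y2=1. Observed Y1=1, Y2=1.
Test 1: faults giving observed Y1=1, Y2=1 are {g2 stuck-at-0, g3 stuck-at-0, g4 stuck-at-1, g5 stuck-at-1}.
Test 2 (x1=1, x2=0, x3=0): fault-free g1=1, g2=1, g3=1, g4=0, g5=0, g6=1, g7=1, g8=0 → Y1=0, Y2=0; observed Y1=0, Y2=1. Eliminates g3 stuck-at-0, g4 stuck-at-1, g5 stuck-at-1.
Only g2 stuck-at-0 is consistent with every test.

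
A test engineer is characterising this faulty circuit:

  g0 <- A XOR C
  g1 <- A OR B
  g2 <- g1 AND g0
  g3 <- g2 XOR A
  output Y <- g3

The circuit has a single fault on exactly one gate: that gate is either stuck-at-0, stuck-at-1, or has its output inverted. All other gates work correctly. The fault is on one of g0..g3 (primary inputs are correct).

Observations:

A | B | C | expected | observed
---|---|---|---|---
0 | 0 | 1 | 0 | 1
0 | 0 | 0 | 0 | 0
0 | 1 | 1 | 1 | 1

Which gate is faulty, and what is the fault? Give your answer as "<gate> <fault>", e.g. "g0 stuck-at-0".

Fault-free values for test 1 (A=0, B=0, C=1): g0=1, g1=0, g2=0, g3=0, giving Y=0. Observed 1.
Test 1: faults giving observed 1 are {g1 stuck-at-1, g1 inverted output, g2 stuck-at-1, g2 inverted output, g3 stuck-at-1, g3 inverted output}.
Test 2 (A=0, B=0, C=0): fault-free g0=0, g1=0, g2=0, g3=0 → 0; observed 0. Eliminates g2 stuck-at-1, g2 inverted output, g3 stuck-at-1, g3 inverted output.
Test 3 (A=0, B=1, C=1): fault-free g0=1, g1=1, g2=1, g3=1 → 1; observed 1. Eliminates g1 inverted output.
Only g1 stuck-at-1 is consistent with every test.

g1 stuck-at-1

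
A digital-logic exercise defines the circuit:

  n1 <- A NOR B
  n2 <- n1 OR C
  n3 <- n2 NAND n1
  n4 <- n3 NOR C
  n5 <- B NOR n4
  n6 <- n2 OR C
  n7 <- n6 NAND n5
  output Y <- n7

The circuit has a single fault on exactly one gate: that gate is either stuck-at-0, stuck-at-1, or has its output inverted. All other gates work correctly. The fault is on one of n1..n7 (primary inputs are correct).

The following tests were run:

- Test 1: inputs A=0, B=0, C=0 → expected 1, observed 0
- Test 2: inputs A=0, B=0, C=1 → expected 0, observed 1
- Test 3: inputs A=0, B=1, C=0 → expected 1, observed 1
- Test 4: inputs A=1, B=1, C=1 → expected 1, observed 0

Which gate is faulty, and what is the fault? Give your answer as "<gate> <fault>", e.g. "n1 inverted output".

Fault-free values for test 1 (A=0, B=0, C=0): n1=1, n2=1, n3=0, n4=1, n5=0, n6=1, n7=1, giving Y=1. Observed 0.
Test 1: faults giving observed 0 are {n3 stuck-at-1, n3 inverted output, n4 stuck-at-0, n4 inverted output, n5 stuck-at-1, n5 inverted output, n7 stuck-at-0, n7 inverted output}.
Test 2 (A=0, B=0, C=1): fault-free n1=1, n2=1, n3=0, n4=0, n5=1, n6=1, n7=0 → 0; observed 1. Eliminates n3 stuck-at-1, n3 inverted output, n4 stuck-at-0, n5 stuck-at-1, n7 stuck-at-0.
Test 3 (A=0, B=1, C=0): fault-free n1=0, n2=0, n3=1, n4=0, n5=0, n6=0, n7=1 → 1; observed 1. Eliminates n7 inverted output.
Test 4 (A=1, B=1, C=1): fault-free n1=0, n2=1, n3=1, n4=0, n5=0, n6=1, n7=1 → 1; observed 0. Eliminates n4 inverted output.
Only n5 inverted output is consistent with every test.

n5 inverted output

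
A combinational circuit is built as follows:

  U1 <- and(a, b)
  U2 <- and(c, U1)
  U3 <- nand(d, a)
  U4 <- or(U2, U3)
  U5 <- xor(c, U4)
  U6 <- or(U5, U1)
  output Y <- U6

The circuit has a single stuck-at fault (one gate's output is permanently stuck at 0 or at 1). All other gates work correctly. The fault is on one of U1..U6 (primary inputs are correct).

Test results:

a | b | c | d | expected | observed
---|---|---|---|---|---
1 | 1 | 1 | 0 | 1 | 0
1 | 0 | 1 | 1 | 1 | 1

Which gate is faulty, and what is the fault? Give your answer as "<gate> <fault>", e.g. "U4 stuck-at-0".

Fault-free values for test 1 (a=1, b=1, c=1, d=0): U1=1, U2=1, U3=1, U4=1, U5=0, U6=1, giving Y=1. Observed 0.
Test 1: faults giving observed 0 are {U1 stuck-at-0, U6 stuck-at-0}.
Test 2 (a=1, b=0, c=1, d=1): fault-free U1=0, U2=0, U3=0, U4=0, U5=1, U6=1 → 1; observed 1. Eliminates U6 stuck-at-0.
Only U1 stuck-at-0 is consistent with every test.

U1 stuck-at-0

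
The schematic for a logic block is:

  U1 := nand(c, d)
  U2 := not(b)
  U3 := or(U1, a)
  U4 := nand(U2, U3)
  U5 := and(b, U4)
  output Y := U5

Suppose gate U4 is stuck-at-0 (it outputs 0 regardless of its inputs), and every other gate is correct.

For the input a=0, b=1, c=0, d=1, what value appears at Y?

0

Propagate with U4 forced: U1=1, U2=0, U3=1, U4=0 [stuck-at-0], U5=0.
So Y = 0. (Without the fault it would be 1.)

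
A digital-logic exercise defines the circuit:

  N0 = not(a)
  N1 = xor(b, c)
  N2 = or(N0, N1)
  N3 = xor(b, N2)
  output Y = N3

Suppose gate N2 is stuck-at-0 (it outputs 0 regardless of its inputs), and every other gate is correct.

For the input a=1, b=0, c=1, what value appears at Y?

0

Propagate with N2 forced: N0=0, N1=1, N2=0 [stuck-at-0], N3=0.
So Y = 0. (Without the fault it would be 1.)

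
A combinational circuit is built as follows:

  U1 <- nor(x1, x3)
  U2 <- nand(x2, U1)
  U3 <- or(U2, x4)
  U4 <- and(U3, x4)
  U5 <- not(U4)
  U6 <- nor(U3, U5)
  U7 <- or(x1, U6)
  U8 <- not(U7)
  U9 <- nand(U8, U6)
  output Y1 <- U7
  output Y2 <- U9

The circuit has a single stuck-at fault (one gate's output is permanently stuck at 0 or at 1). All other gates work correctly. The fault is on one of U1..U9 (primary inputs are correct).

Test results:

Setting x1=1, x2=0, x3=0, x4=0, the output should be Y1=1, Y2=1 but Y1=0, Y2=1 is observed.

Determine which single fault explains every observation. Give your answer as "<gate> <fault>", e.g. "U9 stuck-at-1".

U7 stuck-at-0

Fault-free values for test 1 (x1=1, x2=0, x3=0, x4=0): U1=0, U2=1, U3=1, U4=0, U5=1, U6=0, U7=1, U8=0, U9=1, giving Y1=1, Y2=1. Observed Y1=0, Y2=1.
Test 1: faults giving observed Y1=0, Y2=1 are {U7 stuck-at-0}.
Only U7 stuck-at-0 is consistent with every test.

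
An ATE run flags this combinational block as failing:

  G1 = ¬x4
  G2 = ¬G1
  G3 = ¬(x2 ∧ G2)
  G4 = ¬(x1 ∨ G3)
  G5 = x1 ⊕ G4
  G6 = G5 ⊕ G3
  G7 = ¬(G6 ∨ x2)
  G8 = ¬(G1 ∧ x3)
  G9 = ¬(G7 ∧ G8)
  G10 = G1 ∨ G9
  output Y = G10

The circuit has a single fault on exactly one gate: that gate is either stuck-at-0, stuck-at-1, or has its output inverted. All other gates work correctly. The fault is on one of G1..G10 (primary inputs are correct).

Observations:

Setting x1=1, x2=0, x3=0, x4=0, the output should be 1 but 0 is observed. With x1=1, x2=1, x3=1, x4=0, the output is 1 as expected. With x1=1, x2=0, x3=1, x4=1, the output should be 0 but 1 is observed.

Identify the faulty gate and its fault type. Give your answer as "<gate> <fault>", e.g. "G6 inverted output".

G1 inverted output

Fault-free values for test 1 (x1=1, x2=0, x3=0, x4=0): G1=1, G2=0, G3=1, G4=0, G5=1, G6=0, G7=1, G8=1, G9=0, G10=1, giving Y=1. Observed 0.
Test 1: faults giving observed 0 are {G1 stuck-at-0, G1 inverted output, G10 stuck-at-0, G10 inverted output}.
Test 2 (x1=1, x2=1, x3=1, x4=0): fault-free G1=1, G2=0, G3=1, G4=0, G5=1, G6=0, G7=0, G8=0, G9=1, G10=1 → 1; observed 1. Eliminates G10 stuck-at-0, G10 inverted output.
Test 3 (x1=1, x2=0, x3=1, x4=1): fault-free G1=0, G2=1, G3=1, G4=0, G5=1, G6=0, G7=1, G8=1, G9=0, G10=0 → 0; observed 1. Eliminates G1 stuck-at-0.
Only G1 inverted output is consistent with every test.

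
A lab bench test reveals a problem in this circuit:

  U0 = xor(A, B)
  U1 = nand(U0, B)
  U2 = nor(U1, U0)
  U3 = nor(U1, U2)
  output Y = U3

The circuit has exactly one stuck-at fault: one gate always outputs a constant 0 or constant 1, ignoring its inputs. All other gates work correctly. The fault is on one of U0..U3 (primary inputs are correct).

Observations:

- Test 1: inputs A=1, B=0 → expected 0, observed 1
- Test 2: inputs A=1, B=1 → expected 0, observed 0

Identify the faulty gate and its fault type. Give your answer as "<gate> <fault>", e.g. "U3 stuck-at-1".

U1 stuck-at-0

Fault-free values for test 1 (A=1, B=0): U0=1, U1=1, U2=0, U3=0, giving Y=0. Observed 1.
Test 1: faults giving observed 1 are {U1 stuck-at-0, U3 stuck-at-1}.
Test 2 (A=1, B=1): fault-free U0=0, U1=1, U2=0, U3=0 → 0; observed 0. Eliminates U3 stuck-at-1.
Only U1 stuck-at-0 is consistent with every test.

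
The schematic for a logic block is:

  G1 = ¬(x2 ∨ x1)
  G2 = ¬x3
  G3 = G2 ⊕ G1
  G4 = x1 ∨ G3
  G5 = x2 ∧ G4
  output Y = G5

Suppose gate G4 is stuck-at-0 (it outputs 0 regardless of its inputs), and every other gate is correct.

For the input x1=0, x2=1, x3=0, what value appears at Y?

0

Propagate with G4 forced: G1=0, G2=1, G3=1, G4=0 [stuck-at-0], G5=0.
So Y = 0. (Without the fault it would be 1.)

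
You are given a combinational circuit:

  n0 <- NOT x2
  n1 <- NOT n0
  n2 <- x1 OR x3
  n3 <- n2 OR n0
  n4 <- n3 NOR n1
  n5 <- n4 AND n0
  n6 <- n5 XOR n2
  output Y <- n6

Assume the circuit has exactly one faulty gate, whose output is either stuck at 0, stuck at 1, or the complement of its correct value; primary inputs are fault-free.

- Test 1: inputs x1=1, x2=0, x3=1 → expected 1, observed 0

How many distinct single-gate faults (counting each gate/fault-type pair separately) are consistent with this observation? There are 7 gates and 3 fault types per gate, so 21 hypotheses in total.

Fault-free: n0=1, n1=0, n2=1, n3=1, n4=0, n5=0, n6=1 → 1. Observed 0.
  n0: none of the 3 fault types match ✗
  n1: none of the 3 fault types match ✗
  n2: stuck-at-0, inverted output ✓; others ✗
  n3: stuck-at-0, inverted output ✓; others ✗
  n4: stuck-at-1, inverted output ✓; others ✗
  n5: stuck-at-1, inverted output ✓; others ✗
  n6: stuck-at-0, inverted output ✓; others ✗
Consistent faults: {n2 stuck-at-0, n2 inverted output, n3 stuck-at-0, n3 inverted output, n4 stuck-at-1, n4 inverted output, n5 stuck-at-1, n5 inverted output, n6 stuck-at-0, n6 inverted output} — 10 in all.

10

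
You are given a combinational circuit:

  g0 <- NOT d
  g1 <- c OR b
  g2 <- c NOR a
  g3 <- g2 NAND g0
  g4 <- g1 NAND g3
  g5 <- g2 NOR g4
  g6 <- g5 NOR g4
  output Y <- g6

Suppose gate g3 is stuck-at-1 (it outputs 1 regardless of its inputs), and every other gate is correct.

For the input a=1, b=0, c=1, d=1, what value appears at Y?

Propagate with g3 forced: g0=0, g1=1, g2=0, g3=1 [stuck-at-1], g4=0, g5=1, g6=0.
So Y = 0. (Same as the fault-free value — the fault is masked on this input.)

0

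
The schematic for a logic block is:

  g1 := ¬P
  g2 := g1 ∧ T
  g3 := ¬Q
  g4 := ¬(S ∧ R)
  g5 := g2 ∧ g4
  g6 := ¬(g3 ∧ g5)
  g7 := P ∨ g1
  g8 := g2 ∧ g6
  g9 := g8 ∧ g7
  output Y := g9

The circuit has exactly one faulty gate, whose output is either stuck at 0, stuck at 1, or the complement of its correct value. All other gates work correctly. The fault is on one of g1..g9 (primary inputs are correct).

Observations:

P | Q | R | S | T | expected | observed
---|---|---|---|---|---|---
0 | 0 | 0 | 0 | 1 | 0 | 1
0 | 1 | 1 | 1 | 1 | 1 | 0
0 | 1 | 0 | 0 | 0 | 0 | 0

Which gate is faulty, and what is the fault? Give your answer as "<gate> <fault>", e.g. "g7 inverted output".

Fault-free values for test 1 (P=0, Q=0, R=0, S=0, T=1): g1=1, g2=1, g3=1, g4=1, g5=1, g6=0, g7=1, g8=0, g9=0, giving Y=0. Observed 1.
Test 1: faults giving observed 1 are {g3 stuck-at-0, g3 inverted output, g4 stuck-at-0, g4 inverted output, g5 stuck-at-0, g5 inverted output, g6 stuck-at-1, g6 inverted output, g8 stuck-at-1, g8 inverted output, g9 stuck-at-1, g9 inverted output}.
Test 2 (P=0, Q=1, R=1, S=1, T=1): fault-free g1=1, g2=1, g3=0, g4=0, g5=0, g6=1, g7=1, g8=1, g9=1 → 1; observed 0. Eliminates g3 stuck-at-0, g3 inverted output, g4 stuck-at-0, g4 inverted output, g5 stuck-at-0, g5 inverted output, g6 stuck-at-1, g8 stuck-at-1, g9 stuck-at-1.
Test 3 (P=0, Q=1, R=0, S=0, T=0): fault-free g1=1, g2=0, g3=0, g4=1, g5=0, g6=1, g7=1, g8=0, g9=0 → 0; observed 0. Eliminates g8 inverted output, g9 inverted output.
Only g6 inverted output is consistent with every test.

g6 inverted output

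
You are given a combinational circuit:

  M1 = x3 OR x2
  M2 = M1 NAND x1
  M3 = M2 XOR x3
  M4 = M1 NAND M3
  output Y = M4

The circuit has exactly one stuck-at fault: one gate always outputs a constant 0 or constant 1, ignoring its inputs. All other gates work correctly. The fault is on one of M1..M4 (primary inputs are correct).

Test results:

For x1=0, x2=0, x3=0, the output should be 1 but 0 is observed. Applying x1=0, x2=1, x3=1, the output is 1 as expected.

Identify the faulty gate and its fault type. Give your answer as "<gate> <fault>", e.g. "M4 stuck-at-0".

M1 stuck-at-1

Fault-free values for test 1 (x1=0, x2=0, x3=0): M1=0, M2=1, M3=1, M4=1, giving Y=1. Observed 0.
Test 1: faults giving observed 0 are {M1 stuck-at-1, M4 stuck-at-0}.
Test 2 (x1=0, x2=1, x3=1): fault-free M1=1, M2=1, M3=0, M4=1 → 1; observed 1. Eliminates M4 stuck-at-0.
Only M1 stuck-at-1 is consistent with every test.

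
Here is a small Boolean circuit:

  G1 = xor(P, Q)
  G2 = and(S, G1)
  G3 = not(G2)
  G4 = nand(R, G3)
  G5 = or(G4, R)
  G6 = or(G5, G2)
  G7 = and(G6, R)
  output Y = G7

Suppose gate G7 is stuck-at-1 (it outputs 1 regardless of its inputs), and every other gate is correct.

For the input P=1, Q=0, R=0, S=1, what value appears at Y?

1

Propagate with G7 forced: G1=1, G2=1, G3=0, G4=1, G5=1, G6=1, G7=1 [stuck-at-1].
So Y = 1. (Without the fault it would be 0.)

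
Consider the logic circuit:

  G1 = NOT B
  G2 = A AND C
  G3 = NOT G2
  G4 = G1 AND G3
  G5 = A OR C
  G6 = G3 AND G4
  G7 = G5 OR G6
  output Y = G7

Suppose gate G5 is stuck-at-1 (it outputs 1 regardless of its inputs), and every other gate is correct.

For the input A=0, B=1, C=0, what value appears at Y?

Propagate with G5 forced: G1=0, G2=0, G3=1, G4=0, G5=1 [stuck-at-1], G6=0, G7=1.
So Y = 1. (Without the fault it would be 0.)

1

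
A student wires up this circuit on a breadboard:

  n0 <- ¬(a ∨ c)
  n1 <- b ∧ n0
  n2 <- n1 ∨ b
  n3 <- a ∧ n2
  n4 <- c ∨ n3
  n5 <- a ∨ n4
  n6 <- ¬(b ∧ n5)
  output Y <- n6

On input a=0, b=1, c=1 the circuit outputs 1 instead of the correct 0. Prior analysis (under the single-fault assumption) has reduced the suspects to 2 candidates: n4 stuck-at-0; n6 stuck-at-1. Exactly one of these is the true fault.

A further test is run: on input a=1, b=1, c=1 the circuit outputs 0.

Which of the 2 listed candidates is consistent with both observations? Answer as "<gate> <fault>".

n4 stuck-at-0

Evaluate each candidate on input a=1, b=1, c=1:
  n4 stuck-at-0: n0=0, n1=0, n2=1, n3=1, n4=0 [stuck-at-0], n5=1, n6=0 → 0 — matches
  n6 stuck-at-1: n0=0, n1=0, n2=1, n3=1, n4=1, n5=1, n6=1 [stuck-at-1] → 1 — eliminated
Only n4 stuck-at-0 reproduces the observed 0.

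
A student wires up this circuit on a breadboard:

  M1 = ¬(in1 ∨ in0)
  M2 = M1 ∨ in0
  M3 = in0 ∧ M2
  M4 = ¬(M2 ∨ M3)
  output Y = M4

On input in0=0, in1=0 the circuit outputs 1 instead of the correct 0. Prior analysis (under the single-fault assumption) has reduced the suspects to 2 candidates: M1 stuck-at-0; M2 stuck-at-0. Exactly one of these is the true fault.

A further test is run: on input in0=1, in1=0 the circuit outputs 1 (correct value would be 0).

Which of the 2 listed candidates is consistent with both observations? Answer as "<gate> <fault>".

Evaluate each candidate on input in0=1, in1=0:
  M1 stuck-at-0: M1=0 [stuck-at-0], M2=1, M3=1, M4=0 → 0 — eliminated
  M2 stuck-at-0: M1=0, M2=0 [stuck-at-0], M3=0, M4=1 → 1 — matches
Only M2 stuck-at-0 reproduces the observed 1.

M2 stuck-at-0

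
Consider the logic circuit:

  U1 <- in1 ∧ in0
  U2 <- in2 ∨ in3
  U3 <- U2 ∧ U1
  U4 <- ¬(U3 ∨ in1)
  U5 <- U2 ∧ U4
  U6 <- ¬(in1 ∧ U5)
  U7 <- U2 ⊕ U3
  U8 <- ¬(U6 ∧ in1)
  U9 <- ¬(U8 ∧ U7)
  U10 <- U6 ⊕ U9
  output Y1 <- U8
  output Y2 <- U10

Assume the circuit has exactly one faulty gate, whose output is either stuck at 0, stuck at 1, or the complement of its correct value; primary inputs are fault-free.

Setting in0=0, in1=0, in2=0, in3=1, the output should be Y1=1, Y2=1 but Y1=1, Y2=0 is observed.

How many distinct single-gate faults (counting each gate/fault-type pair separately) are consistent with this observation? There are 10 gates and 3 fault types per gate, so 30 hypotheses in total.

14

Fault-free: U1=0, U2=1, U3=0, U4=1, U5=1, U6=1, U7=1, U8=1, U9=0, U10=1 → Y1=1, Y2=1. Observed Y1=1, Y2=0.
  U1: stuck-at-1, inverted output ✓; others ✗
  U2: stuck-at-0, inverted output ✓; others ✗
  U3: stuck-at-1, inverted output ✓; others ✗
  U4: none of the 3 fault types match ✗
  U5: none of the 3 fault types match ✗
  U6: stuck-at-0, inverted output ✓; others ✗
  U7: stuck-at-0, inverted output ✓; others ✗
  U8: none of the 3 fault types match ✗
  U9: stuck-at-1, inverted output ✓; others ✗
  U10: stuck-at-0, inverted output ✓; others ✗
Consistent faults: {U1 stuck-at-1, U1 inverted output, U2 stuck-at-0, U2 inverted output, U3 stuck-at-1, U3 inverted output, U6 stuck-at-0, U6 inverted output, U7 stuck-at-0, U7 inverted output, U9 stuck-at-1, U9 inverted output, U10 stuck-at-0, U10 inverted output} — 14 in all.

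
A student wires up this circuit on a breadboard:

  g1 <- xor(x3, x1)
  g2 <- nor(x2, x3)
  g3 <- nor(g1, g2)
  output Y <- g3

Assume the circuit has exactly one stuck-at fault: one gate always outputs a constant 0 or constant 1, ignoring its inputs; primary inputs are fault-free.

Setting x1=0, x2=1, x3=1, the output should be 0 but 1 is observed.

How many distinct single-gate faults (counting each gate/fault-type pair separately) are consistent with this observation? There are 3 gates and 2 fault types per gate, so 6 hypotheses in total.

2

Fault-free: g1=1, g2=0, g3=0 → 0. Observed 1.
  g1 stuck-at-0: output 1 ✓
  g1 stuck-at-1: output 0 ✗
  g2 stuck-at-0: output 0 ✗
  g2 stuck-at-1: output 0 ✗
  g3 stuck-at-0: output 0 ✗
  g3 stuck-at-1: output 1 ✓
Consistent faults: {g1 stuck-at-0, g3 stuck-at-1} — 2 in all.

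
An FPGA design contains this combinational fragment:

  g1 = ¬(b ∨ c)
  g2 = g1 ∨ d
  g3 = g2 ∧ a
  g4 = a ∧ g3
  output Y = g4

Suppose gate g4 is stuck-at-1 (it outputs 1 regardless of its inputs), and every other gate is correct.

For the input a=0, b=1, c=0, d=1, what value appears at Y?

Propagate with g4 forced: g1=0, g2=1, g3=0, g4=1 [stuck-at-1].
So Y = 1. (Without the fault it would be 0.)

1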